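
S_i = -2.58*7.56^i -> [-2.58, -19.5, -147.46, -1114.77, -8427.66]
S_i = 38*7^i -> [38, 266, 1862, 13034, 91238]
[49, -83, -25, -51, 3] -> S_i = Random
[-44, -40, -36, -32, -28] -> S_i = -44 + 4*i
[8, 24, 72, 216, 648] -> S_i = 8*3^i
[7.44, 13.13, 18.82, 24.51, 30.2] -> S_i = 7.44 + 5.69*i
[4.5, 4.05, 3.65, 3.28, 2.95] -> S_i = 4.50*0.90^i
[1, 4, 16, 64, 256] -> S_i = 1*4^i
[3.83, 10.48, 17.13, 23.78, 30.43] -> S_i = 3.83 + 6.65*i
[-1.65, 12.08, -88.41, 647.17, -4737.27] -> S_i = -1.65*(-7.32)^i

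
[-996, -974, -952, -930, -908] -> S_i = -996 + 22*i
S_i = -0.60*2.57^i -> [-0.6, -1.54, -3.96, -10.18, -26.17]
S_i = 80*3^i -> [80, 240, 720, 2160, 6480]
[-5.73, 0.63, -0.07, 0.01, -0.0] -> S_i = -5.73*(-0.11)^i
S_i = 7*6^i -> [7, 42, 252, 1512, 9072]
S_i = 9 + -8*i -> [9, 1, -7, -15, -23]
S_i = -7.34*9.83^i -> [-7.34, -72.15, -709.26, -6971.99, -68534.64]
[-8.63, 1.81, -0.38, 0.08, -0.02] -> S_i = -8.63*(-0.21)^i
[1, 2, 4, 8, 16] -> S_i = 1*2^i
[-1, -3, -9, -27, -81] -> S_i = -1*3^i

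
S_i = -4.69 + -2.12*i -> [-4.69, -6.81, -8.93, -11.05, -13.17]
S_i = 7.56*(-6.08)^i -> [7.56, -45.96, 279.47, -1699.15, 10330.85]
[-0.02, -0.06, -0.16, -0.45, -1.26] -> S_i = -0.02*2.82^i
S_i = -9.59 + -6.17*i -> [-9.59, -15.76, -21.93, -28.1, -34.27]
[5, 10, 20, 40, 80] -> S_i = 5*2^i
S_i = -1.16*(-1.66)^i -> [-1.16, 1.93, -3.2, 5.31, -8.81]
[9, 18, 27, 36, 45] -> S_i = 9 + 9*i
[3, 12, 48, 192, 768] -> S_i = 3*4^i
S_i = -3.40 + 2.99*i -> [-3.4, -0.41, 2.58, 5.57, 8.56]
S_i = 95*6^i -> [95, 570, 3420, 20520, 123120]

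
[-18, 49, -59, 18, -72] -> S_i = Random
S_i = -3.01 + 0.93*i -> [-3.01, -2.08, -1.15, -0.22, 0.71]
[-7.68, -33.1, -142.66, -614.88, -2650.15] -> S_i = -7.68*4.31^i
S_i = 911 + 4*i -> [911, 915, 919, 923, 927]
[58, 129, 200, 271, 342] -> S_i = 58 + 71*i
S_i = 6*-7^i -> [6, -42, 294, -2058, 14406]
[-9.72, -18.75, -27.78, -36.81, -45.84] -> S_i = -9.72 + -9.03*i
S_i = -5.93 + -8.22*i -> [-5.93, -14.15, -22.37, -30.59, -38.81]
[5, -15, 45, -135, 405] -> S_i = 5*-3^i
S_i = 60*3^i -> [60, 180, 540, 1620, 4860]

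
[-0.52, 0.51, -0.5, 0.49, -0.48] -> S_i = -0.52*(-0.98)^i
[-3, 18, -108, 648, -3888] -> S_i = -3*-6^i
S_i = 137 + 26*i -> [137, 163, 189, 215, 241]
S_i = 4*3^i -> [4, 12, 36, 108, 324]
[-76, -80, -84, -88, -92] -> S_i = -76 + -4*i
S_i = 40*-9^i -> [40, -360, 3240, -29160, 262440]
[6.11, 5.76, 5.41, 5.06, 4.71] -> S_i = 6.11 + -0.35*i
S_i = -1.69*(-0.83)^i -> [-1.69, 1.4, -1.16, 0.97, -0.8]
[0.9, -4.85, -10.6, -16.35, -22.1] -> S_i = 0.90 + -5.75*i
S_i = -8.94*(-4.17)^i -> [-8.94, 37.28, -155.46, 648.25, -2703.22]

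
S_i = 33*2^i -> [33, 66, 132, 264, 528]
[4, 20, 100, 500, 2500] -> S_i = 4*5^i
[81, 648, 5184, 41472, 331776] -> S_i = 81*8^i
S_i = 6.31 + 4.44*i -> [6.31, 10.75, 15.19, 19.63, 24.07]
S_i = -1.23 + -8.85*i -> [-1.23, -10.08, -18.93, -27.78, -36.63]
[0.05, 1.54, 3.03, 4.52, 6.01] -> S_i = 0.05 + 1.49*i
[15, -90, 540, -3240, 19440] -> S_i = 15*-6^i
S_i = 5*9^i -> [5, 45, 405, 3645, 32805]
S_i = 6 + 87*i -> [6, 93, 180, 267, 354]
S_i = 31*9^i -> [31, 279, 2511, 22599, 203391]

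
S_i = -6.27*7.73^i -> [-6.27, -48.47, -374.65, -2896.05, -22386.46]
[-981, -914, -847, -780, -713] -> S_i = -981 + 67*i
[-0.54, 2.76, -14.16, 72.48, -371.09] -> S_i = -0.54*(-5.12)^i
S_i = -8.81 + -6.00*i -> [-8.81, -14.81, -20.81, -26.81, -32.81]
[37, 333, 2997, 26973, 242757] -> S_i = 37*9^i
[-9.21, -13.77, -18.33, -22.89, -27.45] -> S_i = -9.21 + -4.56*i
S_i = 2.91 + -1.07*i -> [2.91, 1.84, 0.77, -0.3, -1.37]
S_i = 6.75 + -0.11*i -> [6.75, 6.64, 6.53, 6.42, 6.31]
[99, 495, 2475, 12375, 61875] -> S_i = 99*5^i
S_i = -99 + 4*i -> [-99, -95, -91, -87, -83]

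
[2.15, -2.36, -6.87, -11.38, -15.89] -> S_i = 2.15 + -4.51*i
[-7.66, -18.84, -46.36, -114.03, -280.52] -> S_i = -7.66*2.46^i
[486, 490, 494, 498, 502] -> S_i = 486 + 4*i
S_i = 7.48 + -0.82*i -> [7.48, 6.66, 5.84, 5.02, 4.2]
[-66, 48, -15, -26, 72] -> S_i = Random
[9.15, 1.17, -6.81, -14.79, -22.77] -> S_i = 9.15 + -7.98*i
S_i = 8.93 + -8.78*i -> [8.93, 0.15, -8.63, -17.41, -26.19]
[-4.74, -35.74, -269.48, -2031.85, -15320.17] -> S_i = -4.74*7.54^i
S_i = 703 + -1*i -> [703, 702, 701, 700, 699]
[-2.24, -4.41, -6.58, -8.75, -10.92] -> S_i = -2.24 + -2.17*i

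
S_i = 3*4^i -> [3, 12, 48, 192, 768]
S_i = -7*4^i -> [-7, -28, -112, -448, -1792]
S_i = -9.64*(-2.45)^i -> [-9.64, 23.62, -57.86, 141.77, -347.33]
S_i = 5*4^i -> [5, 20, 80, 320, 1280]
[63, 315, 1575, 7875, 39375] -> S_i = 63*5^i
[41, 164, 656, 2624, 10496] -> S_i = 41*4^i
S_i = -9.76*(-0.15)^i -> [-9.76, 1.46, -0.22, 0.03, -0.0]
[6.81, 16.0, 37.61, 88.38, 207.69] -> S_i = 6.81*2.35^i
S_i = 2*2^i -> [2, 4, 8, 16, 32]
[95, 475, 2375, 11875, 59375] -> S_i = 95*5^i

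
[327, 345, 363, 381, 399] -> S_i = 327 + 18*i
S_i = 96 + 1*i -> [96, 97, 98, 99, 100]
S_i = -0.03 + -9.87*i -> [-0.03, -9.9, -19.77, -29.64, -39.51]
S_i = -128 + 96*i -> [-128, -32, 64, 160, 256]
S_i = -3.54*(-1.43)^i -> [-3.54, 5.06, -7.24, 10.35, -14.8]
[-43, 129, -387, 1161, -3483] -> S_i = -43*-3^i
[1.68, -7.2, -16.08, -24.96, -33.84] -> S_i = 1.68 + -8.88*i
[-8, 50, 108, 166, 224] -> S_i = -8 + 58*i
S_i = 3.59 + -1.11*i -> [3.59, 2.48, 1.37, 0.26, -0.85]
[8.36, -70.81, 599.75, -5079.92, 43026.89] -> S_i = 8.36*(-8.47)^i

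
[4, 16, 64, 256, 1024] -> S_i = 4*4^i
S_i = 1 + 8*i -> [1, 9, 17, 25, 33]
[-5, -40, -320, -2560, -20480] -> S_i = -5*8^i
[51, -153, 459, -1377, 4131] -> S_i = 51*-3^i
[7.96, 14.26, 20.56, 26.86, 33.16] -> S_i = 7.96 + 6.30*i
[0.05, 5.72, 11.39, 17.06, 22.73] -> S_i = 0.05 + 5.67*i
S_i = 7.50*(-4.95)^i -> [7.5, -37.12, 183.77, -909.66, 4502.79]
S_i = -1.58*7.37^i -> [-1.58, -11.64, -85.82, -632.5, -4661.51]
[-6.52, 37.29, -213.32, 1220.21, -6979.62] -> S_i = -6.52*(-5.72)^i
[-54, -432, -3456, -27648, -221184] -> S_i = -54*8^i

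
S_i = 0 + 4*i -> [0, 4, 8, 12, 16]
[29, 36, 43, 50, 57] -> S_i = 29 + 7*i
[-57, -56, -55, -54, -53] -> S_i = -57 + 1*i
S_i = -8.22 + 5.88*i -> [-8.22, -2.34, 3.54, 9.42, 15.3]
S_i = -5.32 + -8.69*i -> [-5.32, -14.01, -22.7, -31.39, -40.08]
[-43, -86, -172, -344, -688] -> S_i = -43*2^i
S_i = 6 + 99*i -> [6, 105, 204, 303, 402]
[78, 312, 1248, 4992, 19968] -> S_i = 78*4^i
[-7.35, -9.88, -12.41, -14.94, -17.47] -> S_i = -7.35 + -2.53*i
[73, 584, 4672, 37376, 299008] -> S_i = 73*8^i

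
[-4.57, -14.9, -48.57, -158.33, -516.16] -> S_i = -4.57*3.26^i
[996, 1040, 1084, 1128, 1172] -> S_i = 996 + 44*i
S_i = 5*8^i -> [5, 40, 320, 2560, 20480]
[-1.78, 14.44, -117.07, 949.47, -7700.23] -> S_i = -1.78*(-8.11)^i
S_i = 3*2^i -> [3, 6, 12, 24, 48]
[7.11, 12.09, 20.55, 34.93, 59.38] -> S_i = 7.11*1.70^i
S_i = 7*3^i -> [7, 21, 63, 189, 567]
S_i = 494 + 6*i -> [494, 500, 506, 512, 518]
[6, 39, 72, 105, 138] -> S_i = 6 + 33*i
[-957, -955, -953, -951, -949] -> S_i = -957 + 2*i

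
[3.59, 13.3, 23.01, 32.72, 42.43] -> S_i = 3.59 + 9.71*i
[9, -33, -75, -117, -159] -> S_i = 9 + -42*i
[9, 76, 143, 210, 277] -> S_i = 9 + 67*i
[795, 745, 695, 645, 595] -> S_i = 795 + -50*i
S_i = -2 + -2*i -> [-2, -4, -6, -8, -10]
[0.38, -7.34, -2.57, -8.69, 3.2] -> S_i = Random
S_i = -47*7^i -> [-47, -329, -2303, -16121, -112847]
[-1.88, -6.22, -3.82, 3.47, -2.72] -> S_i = Random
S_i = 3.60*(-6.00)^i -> [3.6, -21.6, 129.6, -777.6, 4665.6]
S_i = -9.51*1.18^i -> [-9.51, -11.22, -13.24, -15.63, -18.44]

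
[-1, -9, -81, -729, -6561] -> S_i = -1*9^i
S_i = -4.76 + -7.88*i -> [-4.76, -12.64, -20.52, -28.4, -36.28]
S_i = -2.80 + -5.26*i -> [-2.8, -8.06, -13.32, -18.58, -23.84]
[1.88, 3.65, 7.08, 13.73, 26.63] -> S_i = 1.88*1.94^i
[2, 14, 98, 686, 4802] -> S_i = 2*7^i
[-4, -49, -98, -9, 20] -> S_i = Random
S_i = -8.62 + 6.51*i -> [-8.62, -2.11, 4.4, 10.91, 17.42]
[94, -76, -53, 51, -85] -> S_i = Random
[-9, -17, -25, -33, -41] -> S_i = -9 + -8*i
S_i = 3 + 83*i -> [3, 86, 169, 252, 335]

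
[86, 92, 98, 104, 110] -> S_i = 86 + 6*i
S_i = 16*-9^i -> [16, -144, 1296, -11664, 104976]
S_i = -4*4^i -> [-4, -16, -64, -256, -1024]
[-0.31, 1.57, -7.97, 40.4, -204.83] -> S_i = -0.31*(-5.07)^i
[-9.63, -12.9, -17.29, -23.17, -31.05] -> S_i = -9.63*1.34^i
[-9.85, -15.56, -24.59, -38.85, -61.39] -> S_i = -9.85*1.58^i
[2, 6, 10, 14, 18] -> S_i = 2 + 4*i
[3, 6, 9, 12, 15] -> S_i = 3 + 3*i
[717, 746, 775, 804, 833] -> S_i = 717 + 29*i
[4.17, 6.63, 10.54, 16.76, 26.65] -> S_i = 4.17*1.59^i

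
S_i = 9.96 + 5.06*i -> [9.96, 15.02, 20.08, 25.14, 30.2]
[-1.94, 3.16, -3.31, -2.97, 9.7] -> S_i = Random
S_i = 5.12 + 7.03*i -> [5.12, 12.15, 19.18, 26.21, 33.24]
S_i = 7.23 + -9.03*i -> [7.23, -1.8, -10.83, -19.86, -28.89]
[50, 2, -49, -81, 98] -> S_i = Random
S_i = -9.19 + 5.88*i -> [-9.19, -3.31, 2.57, 8.45, 14.33]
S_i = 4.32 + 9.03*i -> [4.32, 13.35, 22.38, 31.41, 40.44]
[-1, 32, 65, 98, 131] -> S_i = -1 + 33*i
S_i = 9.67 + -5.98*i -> [9.67, 3.69, -2.29, -8.27, -14.25]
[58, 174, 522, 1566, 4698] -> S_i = 58*3^i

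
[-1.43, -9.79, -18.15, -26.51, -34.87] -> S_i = -1.43 + -8.36*i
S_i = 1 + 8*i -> [1, 9, 17, 25, 33]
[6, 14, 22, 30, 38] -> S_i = 6 + 8*i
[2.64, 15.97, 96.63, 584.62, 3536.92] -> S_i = 2.64*6.05^i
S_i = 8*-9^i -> [8, -72, 648, -5832, 52488]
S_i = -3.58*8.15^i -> [-3.58, -29.18, -237.79, -1938.01, -15794.78]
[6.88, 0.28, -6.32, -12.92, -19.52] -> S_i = 6.88 + -6.60*i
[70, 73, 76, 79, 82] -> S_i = 70 + 3*i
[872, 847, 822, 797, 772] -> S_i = 872 + -25*i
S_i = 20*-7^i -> [20, -140, 980, -6860, 48020]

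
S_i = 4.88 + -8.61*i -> [4.88, -3.73, -12.34, -20.95, -29.56]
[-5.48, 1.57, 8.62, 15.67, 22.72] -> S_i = -5.48 + 7.05*i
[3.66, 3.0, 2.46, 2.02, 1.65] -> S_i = 3.66*0.82^i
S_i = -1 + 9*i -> [-1, 8, 17, 26, 35]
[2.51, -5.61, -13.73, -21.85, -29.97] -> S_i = 2.51 + -8.12*i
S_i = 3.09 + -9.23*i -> [3.09, -6.14, -15.37, -24.6, -33.83]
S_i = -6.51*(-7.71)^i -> [-6.51, 50.19, -386.98, 2983.62, -23003.74]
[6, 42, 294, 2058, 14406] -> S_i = 6*7^i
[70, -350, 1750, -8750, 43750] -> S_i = 70*-5^i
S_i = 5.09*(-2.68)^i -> [5.09, -13.64, 36.56, -97.98, 262.58]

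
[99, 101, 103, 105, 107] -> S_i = 99 + 2*i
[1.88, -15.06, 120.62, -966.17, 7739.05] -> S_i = 1.88*(-8.01)^i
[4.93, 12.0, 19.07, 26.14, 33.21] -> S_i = 4.93 + 7.07*i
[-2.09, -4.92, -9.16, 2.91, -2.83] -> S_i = Random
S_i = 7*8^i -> [7, 56, 448, 3584, 28672]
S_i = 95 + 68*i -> [95, 163, 231, 299, 367]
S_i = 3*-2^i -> [3, -6, 12, -24, 48]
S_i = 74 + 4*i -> [74, 78, 82, 86, 90]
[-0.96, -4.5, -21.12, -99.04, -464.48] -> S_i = -0.96*4.69^i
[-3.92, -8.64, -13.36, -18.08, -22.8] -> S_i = -3.92 + -4.72*i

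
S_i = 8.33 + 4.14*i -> [8.33, 12.47, 16.61, 20.75, 24.89]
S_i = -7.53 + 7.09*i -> [-7.53, -0.44, 6.65, 13.74, 20.83]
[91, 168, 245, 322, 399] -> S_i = 91 + 77*i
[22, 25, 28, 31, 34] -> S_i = 22 + 3*i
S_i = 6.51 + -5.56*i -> [6.51, 0.95, -4.61, -10.17, -15.73]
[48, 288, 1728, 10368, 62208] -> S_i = 48*6^i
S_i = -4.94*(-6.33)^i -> [-4.94, 31.27, -197.94, 1252.96, -7931.25]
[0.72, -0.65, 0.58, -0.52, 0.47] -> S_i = 0.72*(-0.90)^i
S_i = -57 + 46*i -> [-57, -11, 35, 81, 127]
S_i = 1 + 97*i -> [1, 98, 195, 292, 389]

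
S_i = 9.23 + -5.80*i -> [9.23, 3.43, -2.37, -8.17, -13.97]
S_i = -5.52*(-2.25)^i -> [-5.52, 12.42, -27.94, 62.88, -141.47]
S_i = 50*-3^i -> [50, -150, 450, -1350, 4050]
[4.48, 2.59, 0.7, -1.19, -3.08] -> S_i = 4.48 + -1.89*i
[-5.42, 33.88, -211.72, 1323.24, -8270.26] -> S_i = -5.42*(-6.25)^i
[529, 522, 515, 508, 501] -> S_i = 529 + -7*i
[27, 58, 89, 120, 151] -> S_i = 27 + 31*i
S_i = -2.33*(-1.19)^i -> [-2.33, 2.77, -3.3, 3.93, -4.67]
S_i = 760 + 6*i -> [760, 766, 772, 778, 784]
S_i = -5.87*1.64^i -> [-5.87, -9.63, -15.79, -25.89, -42.46]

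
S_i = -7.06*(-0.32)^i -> [-7.06, 2.26, -0.72, 0.23, -0.07]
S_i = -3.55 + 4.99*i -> [-3.55, 1.44, 6.43, 11.42, 16.41]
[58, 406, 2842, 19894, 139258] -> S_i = 58*7^i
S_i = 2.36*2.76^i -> [2.36, 6.51, 17.98, 49.62, 136.95]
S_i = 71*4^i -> [71, 284, 1136, 4544, 18176]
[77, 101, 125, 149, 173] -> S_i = 77 + 24*i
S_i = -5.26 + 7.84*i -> [-5.26, 2.58, 10.42, 18.26, 26.1]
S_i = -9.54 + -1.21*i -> [-9.54, -10.75, -11.96, -13.17, -14.38]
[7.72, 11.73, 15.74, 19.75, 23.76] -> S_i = 7.72 + 4.01*i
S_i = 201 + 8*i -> [201, 209, 217, 225, 233]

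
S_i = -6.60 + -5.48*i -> [-6.6, -12.08, -17.56, -23.04, -28.52]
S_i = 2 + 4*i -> [2, 6, 10, 14, 18]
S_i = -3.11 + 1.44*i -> [-3.11, -1.67, -0.23, 1.21, 2.65]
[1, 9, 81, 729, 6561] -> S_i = 1*9^i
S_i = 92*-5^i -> [92, -460, 2300, -11500, 57500]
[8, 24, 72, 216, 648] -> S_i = 8*3^i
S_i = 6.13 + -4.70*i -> [6.13, 1.43, -3.27, -7.97, -12.67]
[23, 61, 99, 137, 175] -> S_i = 23 + 38*i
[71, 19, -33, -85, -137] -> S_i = 71 + -52*i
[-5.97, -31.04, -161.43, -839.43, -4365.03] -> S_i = -5.97*5.20^i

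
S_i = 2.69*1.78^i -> [2.69, 4.79, 8.52, 15.17, 27.0]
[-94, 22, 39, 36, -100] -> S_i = Random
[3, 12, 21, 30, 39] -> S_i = 3 + 9*i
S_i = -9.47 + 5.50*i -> [-9.47, -3.97, 1.53, 7.03, 12.53]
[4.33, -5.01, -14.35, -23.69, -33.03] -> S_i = 4.33 + -9.34*i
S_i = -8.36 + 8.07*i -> [-8.36, -0.29, 7.78, 15.85, 23.92]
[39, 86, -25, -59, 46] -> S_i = Random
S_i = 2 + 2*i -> [2, 4, 6, 8, 10]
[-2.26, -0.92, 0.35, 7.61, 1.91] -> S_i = Random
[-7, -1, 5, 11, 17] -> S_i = -7 + 6*i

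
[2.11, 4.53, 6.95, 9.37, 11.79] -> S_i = 2.11 + 2.42*i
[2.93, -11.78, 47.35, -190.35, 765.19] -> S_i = 2.93*(-4.02)^i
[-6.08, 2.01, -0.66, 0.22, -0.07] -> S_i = -6.08*(-0.33)^i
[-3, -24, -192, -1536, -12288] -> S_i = -3*8^i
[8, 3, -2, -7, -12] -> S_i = 8 + -5*i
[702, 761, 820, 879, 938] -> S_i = 702 + 59*i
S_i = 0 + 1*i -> [0, 1, 2, 3, 4]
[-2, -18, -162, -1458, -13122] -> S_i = -2*9^i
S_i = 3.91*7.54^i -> [3.91, 29.48, 222.29, 1676.06, 12637.53]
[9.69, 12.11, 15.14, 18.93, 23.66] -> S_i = 9.69*1.25^i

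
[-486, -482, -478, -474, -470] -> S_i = -486 + 4*i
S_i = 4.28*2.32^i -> [4.28, 9.93, 23.04, 53.45, 123.99]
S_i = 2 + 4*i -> [2, 6, 10, 14, 18]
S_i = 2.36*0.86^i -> [2.36, 2.03, 1.75, 1.5, 1.29]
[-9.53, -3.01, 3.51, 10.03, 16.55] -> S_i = -9.53 + 6.52*i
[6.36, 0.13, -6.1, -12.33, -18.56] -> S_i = 6.36 + -6.23*i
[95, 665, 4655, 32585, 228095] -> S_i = 95*7^i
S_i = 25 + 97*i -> [25, 122, 219, 316, 413]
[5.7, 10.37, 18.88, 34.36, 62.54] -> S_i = 5.70*1.82^i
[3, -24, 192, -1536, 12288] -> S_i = 3*-8^i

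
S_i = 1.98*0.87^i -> [1.98, 1.72, 1.5, 1.3, 1.13]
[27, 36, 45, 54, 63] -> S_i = 27 + 9*i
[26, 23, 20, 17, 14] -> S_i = 26 + -3*i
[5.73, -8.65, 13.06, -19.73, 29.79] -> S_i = 5.73*(-1.51)^i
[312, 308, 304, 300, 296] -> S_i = 312 + -4*i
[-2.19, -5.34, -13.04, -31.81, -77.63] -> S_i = -2.19*2.44^i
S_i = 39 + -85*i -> [39, -46, -131, -216, -301]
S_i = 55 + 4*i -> [55, 59, 63, 67, 71]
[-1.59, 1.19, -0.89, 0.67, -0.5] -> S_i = -1.59*(-0.75)^i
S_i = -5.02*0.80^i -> [-5.02, -4.02, -3.21, -2.57, -2.06]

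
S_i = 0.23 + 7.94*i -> [0.23, 8.17, 16.11, 24.05, 31.99]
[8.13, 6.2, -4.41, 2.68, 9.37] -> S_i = Random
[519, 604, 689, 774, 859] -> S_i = 519 + 85*i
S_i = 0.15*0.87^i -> [0.15, 0.13, 0.11, 0.1, 0.09]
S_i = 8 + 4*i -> [8, 12, 16, 20, 24]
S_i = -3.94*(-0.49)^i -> [-3.94, 1.93, -0.95, 0.46, -0.23]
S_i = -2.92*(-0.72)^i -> [-2.92, 2.1, -1.51, 1.09, -0.78]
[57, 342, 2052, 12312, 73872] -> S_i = 57*6^i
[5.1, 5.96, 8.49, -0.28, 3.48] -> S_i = Random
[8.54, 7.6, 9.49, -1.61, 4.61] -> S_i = Random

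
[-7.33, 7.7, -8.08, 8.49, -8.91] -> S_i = -7.33*(-1.05)^i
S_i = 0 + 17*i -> [0, 17, 34, 51, 68]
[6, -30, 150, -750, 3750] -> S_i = 6*-5^i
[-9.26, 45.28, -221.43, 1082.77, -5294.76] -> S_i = -9.26*(-4.89)^i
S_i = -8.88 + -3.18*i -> [-8.88, -12.06, -15.24, -18.42, -21.6]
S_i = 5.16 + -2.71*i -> [5.16, 2.45, -0.26, -2.97, -5.68]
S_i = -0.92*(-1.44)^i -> [-0.92, 1.32, -1.91, 2.75, -3.96]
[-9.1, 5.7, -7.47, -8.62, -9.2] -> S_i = Random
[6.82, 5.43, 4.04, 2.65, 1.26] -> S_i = 6.82 + -1.39*i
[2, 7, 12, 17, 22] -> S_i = 2 + 5*i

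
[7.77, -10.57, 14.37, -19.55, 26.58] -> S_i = 7.77*(-1.36)^i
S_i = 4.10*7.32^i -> [4.1, 30.01, 219.69, 1608.11, 11771.4]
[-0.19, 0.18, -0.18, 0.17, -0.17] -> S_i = -0.19*(-0.97)^i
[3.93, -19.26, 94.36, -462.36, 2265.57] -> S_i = 3.93*(-4.90)^i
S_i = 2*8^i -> [2, 16, 128, 1024, 8192]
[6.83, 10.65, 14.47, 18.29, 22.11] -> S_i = 6.83 + 3.82*i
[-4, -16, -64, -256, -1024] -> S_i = -4*4^i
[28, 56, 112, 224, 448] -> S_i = 28*2^i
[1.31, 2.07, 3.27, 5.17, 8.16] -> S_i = 1.31*1.58^i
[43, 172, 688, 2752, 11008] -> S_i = 43*4^i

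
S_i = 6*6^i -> [6, 36, 216, 1296, 7776]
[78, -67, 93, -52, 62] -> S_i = Random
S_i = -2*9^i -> [-2, -18, -162, -1458, -13122]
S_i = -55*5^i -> [-55, -275, -1375, -6875, -34375]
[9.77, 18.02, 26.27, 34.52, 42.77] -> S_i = 9.77 + 8.25*i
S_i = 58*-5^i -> [58, -290, 1450, -7250, 36250]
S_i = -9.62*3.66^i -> [-9.62, -35.21, -128.87, -471.65, -1726.23]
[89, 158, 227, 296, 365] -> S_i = 89 + 69*i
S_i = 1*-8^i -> [1, -8, 64, -512, 4096]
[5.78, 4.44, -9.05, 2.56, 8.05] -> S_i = Random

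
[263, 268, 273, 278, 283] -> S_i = 263 + 5*i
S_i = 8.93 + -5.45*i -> [8.93, 3.48, -1.97, -7.42, -12.87]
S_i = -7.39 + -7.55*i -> [-7.39, -14.94, -22.49, -30.04, -37.59]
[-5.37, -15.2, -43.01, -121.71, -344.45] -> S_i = -5.37*2.83^i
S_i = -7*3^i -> [-7, -21, -63, -189, -567]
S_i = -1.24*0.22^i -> [-1.24, -0.27, -0.06, -0.01, -0.0]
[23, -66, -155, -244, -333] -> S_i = 23 + -89*i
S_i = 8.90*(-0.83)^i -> [8.9, -7.39, 6.13, -5.09, 4.22]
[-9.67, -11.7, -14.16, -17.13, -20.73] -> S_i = -9.67*1.21^i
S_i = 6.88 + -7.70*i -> [6.88, -0.82, -8.52, -16.22, -23.92]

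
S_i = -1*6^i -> [-1, -6, -36, -216, -1296]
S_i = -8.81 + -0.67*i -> [-8.81, -9.48, -10.15, -10.82, -11.49]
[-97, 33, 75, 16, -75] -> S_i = Random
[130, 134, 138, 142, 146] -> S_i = 130 + 4*i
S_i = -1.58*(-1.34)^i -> [-1.58, 2.12, -2.84, 3.8, -5.09]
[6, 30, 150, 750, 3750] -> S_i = 6*5^i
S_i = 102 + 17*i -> [102, 119, 136, 153, 170]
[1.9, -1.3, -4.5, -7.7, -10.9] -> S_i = 1.90 + -3.20*i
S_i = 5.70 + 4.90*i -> [5.7, 10.6, 15.5, 20.4, 25.3]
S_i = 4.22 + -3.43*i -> [4.22, 0.79, -2.64, -6.07, -9.5]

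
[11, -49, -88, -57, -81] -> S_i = Random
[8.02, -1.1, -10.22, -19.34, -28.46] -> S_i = 8.02 + -9.12*i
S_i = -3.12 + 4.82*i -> [-3.12, 1.7, 6.52, 11.34, 16.16]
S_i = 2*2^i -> [2, 4, 8, 16, 32]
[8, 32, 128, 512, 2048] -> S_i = 8*4^i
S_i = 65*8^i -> [65, 520, 4160, 33280, 266240]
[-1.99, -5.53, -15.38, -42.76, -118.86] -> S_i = -1.99*2.78^i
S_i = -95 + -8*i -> [-95, -103, -111, -119, -127]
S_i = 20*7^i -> [20, 140, 980, 6860, 48020]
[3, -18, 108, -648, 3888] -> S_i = 3*-6^i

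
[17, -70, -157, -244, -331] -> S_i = 17 + -87*i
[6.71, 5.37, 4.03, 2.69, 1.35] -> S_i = 6.71 + -1.34*i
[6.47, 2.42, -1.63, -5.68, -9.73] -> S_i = 6.47 + -4.05*i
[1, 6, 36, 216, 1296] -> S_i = 1*6^i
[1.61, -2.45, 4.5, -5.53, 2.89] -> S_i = Random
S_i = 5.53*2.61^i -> [5.53, 14.43, 37.67, 98.32, 256.62]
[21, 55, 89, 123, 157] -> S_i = 21 + 34*i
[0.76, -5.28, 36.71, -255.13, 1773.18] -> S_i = 0.76*(-6.95)^i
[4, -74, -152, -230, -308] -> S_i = 4 + -78*i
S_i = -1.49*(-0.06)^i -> [-1.49, 0.09, -0.01, 0.0, -0.0]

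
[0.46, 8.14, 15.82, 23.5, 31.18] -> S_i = 0.46 + 7.68*i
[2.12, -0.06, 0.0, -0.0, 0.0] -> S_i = 2.12*(-0.03)^i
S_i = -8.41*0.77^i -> [-8.41, -6.48, -4.99, -3.84, -2.96]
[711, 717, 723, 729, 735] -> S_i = 711 + 6*i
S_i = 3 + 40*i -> [3, 43, 83, 123, 163]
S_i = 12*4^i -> [12, 48, 192, 768, 3072]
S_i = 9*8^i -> [9, 72, 576, 4608, 36864]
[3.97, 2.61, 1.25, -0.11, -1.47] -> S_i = 3.97 + -1.36*i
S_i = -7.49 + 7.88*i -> [-7.49, 0.39, 8.27, 16.15, 24.03]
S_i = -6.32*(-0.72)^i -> [-6.32, 4.55, -3.28, 2.36, -1.7]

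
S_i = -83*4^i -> [-83, -332, -1328, -5312, -21248]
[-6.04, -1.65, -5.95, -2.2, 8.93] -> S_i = Random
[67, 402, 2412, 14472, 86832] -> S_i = 67*6^i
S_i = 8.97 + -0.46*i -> [8.97, 8.51, 8.05, 7.59, 7.13]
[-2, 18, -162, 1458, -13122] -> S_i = -2*-9^i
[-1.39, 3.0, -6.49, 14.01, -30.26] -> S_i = -1.39*(-2.16)^i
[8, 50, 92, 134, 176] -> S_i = 8 + 42*i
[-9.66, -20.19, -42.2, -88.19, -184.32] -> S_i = -9.66*2.09^i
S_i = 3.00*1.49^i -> [3.0, 4.47, 6.66, 9.92, 14.79]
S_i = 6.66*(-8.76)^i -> [6.66, -58.34, 511.07, -4476.99, 39218.47]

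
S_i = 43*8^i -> [43, 344, 2752, 22016, 176128]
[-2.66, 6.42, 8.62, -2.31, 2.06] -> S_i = Random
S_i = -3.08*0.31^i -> [-3.08, -0.95, -0.3, -0.09, -0.03]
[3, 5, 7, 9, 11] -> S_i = 3 + 2*i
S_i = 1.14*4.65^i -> [1.14, 5.3, 24.65, 114.62, 532.99]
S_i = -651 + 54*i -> [-651, -597, -543, -489, -435]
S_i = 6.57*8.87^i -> [6.57, 58.28, 516.91, 4584.97, 40668.66]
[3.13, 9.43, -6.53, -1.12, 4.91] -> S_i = Random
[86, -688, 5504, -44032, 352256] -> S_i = 86*-8^i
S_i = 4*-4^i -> [4, -16, 64, -256, 1024]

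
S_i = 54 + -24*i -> [54, 30, 6, -18, -42]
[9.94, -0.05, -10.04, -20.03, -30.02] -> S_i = 9.94 + -9.99*i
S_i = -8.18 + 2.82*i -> [-8.18, -5.36, -2.54, 0.28, 3.1]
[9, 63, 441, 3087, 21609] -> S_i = 9*7^i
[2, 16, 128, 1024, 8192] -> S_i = 2*8^i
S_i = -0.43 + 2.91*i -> [-0.43, 2.48, 5.39, 8.3, 11.21]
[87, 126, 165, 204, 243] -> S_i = 87 + 39*i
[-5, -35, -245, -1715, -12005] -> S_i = -5*7^i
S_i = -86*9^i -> [-86, -774, -6966, -62694, -564246]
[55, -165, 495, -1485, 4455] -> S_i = 55*-3^i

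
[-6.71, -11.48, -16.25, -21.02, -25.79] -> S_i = -6.71 + -4.77*i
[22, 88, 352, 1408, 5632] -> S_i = 22*4^i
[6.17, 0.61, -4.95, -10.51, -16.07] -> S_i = 6.17 + -5.56*i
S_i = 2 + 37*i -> [2, 39, 76, 113, 150]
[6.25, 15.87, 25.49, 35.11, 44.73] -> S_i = 6.25 + 9.62*i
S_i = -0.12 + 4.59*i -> [-0.12, 4.47, 9.06, 13.65, 18.24]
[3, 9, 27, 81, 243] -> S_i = 3*3^i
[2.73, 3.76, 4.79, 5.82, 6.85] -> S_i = 2.73 + 1.03*i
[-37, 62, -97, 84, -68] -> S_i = Random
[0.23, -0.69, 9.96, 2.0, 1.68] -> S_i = Random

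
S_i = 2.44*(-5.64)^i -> [2.44, -13.76, 77.62, -437.75, 2468.92]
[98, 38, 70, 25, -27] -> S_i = Random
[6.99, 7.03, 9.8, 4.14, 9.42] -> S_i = Random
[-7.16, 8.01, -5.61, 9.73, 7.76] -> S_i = Random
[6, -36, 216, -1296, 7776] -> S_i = 6*-6^i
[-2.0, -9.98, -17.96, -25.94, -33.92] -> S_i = -2.00 + -7.98*i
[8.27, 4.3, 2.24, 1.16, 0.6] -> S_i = 8.27*0.52^i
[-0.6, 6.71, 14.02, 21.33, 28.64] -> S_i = -0.60 + 7.31*i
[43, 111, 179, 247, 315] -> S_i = 43 + 68*i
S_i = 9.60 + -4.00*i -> [9.6, 5.6, 1.6, -2.4, -6.4]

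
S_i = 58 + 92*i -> [58, 150, 242, 334, 426]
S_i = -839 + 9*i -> [-839, -830, -821, -812, -803]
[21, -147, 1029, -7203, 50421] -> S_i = 21*-7^i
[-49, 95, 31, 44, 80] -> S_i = Random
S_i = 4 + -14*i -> [4, -10, -24, -38, -52]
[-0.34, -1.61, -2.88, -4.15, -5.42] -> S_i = -0.34 + -1.27*i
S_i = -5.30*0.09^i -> [-5.3, -0.48, -0.04, -0.0, -0.0]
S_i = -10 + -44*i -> [-10, -54, -98, -142, -186]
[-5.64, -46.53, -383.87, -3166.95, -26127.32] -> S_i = -5.64*8.25^i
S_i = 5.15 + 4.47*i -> [5.15, 9.62, 14.09, 18.56, 23.03]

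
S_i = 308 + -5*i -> [308, 303, 298, 293, 288]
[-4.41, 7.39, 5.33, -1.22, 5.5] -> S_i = Random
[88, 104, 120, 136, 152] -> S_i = 88 + 16*i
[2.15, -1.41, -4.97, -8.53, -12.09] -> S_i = 2.15 + -3.56*i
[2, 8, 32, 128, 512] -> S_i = 2*4^i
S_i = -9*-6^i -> [-9, 54, -324, 1944, -11664]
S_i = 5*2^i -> [5, 10, 20, 40, 80]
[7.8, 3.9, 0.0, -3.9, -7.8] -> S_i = 7.80 + -3.90*i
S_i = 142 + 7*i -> [142, 149, 156, 163, 170]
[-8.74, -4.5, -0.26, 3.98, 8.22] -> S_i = -8.74 + 4.24*i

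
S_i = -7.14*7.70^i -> [-7.14, -54.98, -423.33, -3259.65, -25099.27]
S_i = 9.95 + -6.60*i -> [9.95, 3.35, -3.25, -9.85, -16.45]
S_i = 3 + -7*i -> [3, -4, -11, -18, -25]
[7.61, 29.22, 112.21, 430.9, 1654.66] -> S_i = 7.61*3.84^i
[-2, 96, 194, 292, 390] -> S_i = -2 + 98*i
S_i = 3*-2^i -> [3, -6, 12, -24, 48]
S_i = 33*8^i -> [33, 264, 2112, 16896, 135168]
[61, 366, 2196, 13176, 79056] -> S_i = 61*6^i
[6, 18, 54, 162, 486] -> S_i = 6*3^i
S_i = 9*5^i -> [9, 45, 225, 1125, 5625]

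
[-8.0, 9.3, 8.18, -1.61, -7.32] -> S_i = Random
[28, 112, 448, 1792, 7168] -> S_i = 28*4^i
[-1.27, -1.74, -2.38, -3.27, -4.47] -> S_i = -1.27*1.37^i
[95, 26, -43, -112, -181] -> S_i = 95 + -69*i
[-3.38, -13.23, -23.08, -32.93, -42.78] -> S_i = -3.38 + -9.85*i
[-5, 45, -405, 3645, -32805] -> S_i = -5*-9^i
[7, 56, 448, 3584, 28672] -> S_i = 7*8^i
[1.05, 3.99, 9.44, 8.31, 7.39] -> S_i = Random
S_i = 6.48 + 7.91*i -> [6.48, 14.39, 22.3, 30.21, 38.12]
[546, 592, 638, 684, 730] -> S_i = 546 + 46*i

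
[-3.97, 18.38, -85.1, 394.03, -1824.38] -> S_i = -3.97*(-4.63)^i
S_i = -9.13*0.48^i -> [-9.13, -4.38, -2.1, -1.01, -0.48]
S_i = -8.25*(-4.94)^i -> [-8.25, 40.76, -201.33, 994.57, -4913.17]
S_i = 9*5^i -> [9, 45, 225, 1125, 5625]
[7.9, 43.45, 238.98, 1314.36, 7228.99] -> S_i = 7.90*5.50^i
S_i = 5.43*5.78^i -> [5.43, 31.39, 181.41, 1048.54, 6060.54]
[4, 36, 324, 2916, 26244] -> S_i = 4*9^i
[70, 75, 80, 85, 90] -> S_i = 70 + 5*i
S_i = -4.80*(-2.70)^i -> [-4.8, 12.96, -34.99, 94.48, -255.09]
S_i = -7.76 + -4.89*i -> [-7.76, -12.65, -17.54, -22.43, -27.32]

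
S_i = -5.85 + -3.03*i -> [-5.85, -8.88, -11.91, -14.94, -17.97]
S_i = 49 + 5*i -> [49, 54, 59, 64, 69]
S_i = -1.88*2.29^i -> [-1.88, -4.31, -9.86, -22.58, -51.7]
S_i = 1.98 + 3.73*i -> [1.98, 5.71, 9.44, 13.17, 16.9]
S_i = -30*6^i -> [-30, -180, -1080, -6480, -38880]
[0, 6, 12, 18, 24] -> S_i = 0 + 6*i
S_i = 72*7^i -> [72, 504, 3528, 24696, 172872]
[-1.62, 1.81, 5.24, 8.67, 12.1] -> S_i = -1.62 + 3.43*i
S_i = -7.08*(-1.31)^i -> [-7.08, 9.27, -12.15, 15.92, -20.85]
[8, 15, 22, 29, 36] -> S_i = 8 + 7*i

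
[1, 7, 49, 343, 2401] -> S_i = 1*7^i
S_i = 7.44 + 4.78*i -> [7.44, 12.22, 17.0, 21.78, 26.56]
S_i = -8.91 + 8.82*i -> [-8.91, -0.09, 8.73, 17.55, 26.37]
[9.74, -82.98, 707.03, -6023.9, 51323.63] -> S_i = 9.74*(-8.52)^i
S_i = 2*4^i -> [2, 8, 32, 128, 512]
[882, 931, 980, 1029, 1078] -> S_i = 882 + 49*i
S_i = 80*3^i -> [80, 240, 720, 2160, 6480]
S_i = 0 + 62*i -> [0, 62, 124, 186, 248]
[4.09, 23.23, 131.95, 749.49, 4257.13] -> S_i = 4.09*5.68^i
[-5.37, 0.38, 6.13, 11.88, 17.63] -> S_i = -5.37 + 5.75*i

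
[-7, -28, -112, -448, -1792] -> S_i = -7*4^i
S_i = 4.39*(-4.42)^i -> [4.39, -19.4, 85.76, -379.08, 1675.54]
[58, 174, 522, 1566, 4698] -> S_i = 58*3^i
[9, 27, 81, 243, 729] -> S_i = 9*3^i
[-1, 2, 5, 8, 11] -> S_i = -1 + 3*i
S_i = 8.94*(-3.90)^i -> [8.94, -34.87, 135.98, -530.31, 2068.22]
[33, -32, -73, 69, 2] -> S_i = Random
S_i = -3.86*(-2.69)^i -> [-3.86, 10.38, -27.93, 75.14, -202.11]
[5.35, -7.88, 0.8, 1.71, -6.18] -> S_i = Random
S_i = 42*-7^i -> [42, -294, 2058, -14406, 100842]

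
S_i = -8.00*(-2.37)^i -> [-8.0, 18.96, -44.94, 106.5, -252.4]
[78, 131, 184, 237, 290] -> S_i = 78 + 53*i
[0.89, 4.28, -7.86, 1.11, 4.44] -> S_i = Random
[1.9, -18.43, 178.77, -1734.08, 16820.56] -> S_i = 1.90*(-9.70)^i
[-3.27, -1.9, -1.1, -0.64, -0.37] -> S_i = -3.27*0.58^i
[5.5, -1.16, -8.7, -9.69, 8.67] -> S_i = Random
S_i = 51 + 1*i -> [51, 52, 53, 54, 55]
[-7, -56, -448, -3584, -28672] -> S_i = -7*8^i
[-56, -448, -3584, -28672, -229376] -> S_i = -56*8^i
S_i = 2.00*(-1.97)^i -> [2.0, -3.94, 7.76, -15.29, 30.12]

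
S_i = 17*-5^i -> [17, -85, 425, -2125, 10625]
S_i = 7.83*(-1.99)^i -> [7.83, -15.58, 31.01, -61.71, 122.79]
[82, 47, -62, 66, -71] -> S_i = Random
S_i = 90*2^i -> [90, 180, 360, 720, 1440]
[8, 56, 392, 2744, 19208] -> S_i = 8*7^i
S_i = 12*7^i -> [12, 84, 588, 4116, 28812]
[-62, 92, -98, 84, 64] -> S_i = Random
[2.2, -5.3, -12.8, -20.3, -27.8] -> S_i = 2.20 + -7.50*i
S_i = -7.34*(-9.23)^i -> [-7.34, 67.75, -625.32, 5771.67, -53272.47]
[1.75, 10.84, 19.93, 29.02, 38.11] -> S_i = 1.75 + 9.09*i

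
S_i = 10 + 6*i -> [10, 16, 22, 28, 34]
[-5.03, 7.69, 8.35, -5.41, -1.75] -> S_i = Random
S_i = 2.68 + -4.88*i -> [2.68, -2.2, -7.08, -11.96, -16.84]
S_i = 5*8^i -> [5, 40, 320, 2560, 20480]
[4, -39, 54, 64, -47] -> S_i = Random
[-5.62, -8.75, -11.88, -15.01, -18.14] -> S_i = -5.62 + -3.13*i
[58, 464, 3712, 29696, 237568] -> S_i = 58*8^i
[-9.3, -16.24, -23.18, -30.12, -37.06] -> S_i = -9.30 + -6.94*i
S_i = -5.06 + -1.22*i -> [-5.06, -6.28, -7.5, -8.72, -9.94]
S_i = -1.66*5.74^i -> [-1.66, -9.53, -54.69, -313.94, -1802.0]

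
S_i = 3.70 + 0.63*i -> [3.7, 4.33, 4.96, 5.59, 6.22]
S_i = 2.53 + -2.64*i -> [2.53, -0.11, -2.75, -5.39, -8.03]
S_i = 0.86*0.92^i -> [0.86, 0.79, 0.73, 0.67, 0.62]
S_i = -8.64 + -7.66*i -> [-8.64, -16.3, -23.96, -31.62, -39.28]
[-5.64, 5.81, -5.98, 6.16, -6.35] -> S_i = -5.64*(-1.03)^i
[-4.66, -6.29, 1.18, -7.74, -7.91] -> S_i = Random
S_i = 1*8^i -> [1, 8, 64, 512, 4096]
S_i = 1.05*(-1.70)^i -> [1.05, -1.78, 3.03, -5.16, 8.77]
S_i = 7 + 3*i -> [7, 10, 13, 16, 19]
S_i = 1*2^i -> [1, 2, 4, 8, 16]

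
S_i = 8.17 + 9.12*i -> [8.17, 17.29, 26.41, 35.53, 44.65]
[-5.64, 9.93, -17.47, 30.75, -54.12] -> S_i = -5.64*(-1.76)^i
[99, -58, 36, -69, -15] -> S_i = Random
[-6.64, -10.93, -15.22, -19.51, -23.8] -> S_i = -6.64 + -4.29*i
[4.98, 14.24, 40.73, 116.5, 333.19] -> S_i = 4.98*2.86^i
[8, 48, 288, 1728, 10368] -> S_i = 8*6^i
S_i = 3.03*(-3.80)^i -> [3.03, -11.51, 43.75, -166.26, 631.8]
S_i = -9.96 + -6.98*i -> [-9.96, -16.94, -23.92, -30.9, -37.88]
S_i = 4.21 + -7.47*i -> [4.21, -3.26, -10.73, -18.2, -25.67]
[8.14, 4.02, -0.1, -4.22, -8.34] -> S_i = 8.14 + -4.12*i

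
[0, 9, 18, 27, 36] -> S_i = 0 + 9*i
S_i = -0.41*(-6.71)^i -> [-0.41, 2.75, -18.46, 123.87, -831.14]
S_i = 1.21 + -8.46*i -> [1.21, -7.25, -15.71, -24.17, -32.63]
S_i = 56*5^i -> [56, 280, 1400, 7000, 35000]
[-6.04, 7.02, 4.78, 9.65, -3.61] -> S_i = Random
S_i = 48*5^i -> [48, 240, 1200, 6000, 30000]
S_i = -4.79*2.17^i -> [-4.79, -10.39, -22.56, -48.95, -106.21]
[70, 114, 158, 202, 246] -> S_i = 70 + 44*i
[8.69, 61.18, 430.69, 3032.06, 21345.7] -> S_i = 8.69*7.04^i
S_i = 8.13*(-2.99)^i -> [8.13, -24.31, 72.68, -217.32, 649.79]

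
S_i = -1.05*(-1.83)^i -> [-1.05, 1.92, -3.52, 6.43, -11.78]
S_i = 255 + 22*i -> [255, 277, 299, 321, 343]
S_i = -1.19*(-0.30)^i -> [-1.19, 0.36, -0.11, 0.03, -0.01]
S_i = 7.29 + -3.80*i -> [7.29, 3.49, -0.31, -4.11, -7.91]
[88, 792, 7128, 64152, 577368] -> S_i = 88*9^i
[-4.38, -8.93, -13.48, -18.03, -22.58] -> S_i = -4.38 + -4.55*i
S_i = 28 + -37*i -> [28, -9, -46, -83, -120]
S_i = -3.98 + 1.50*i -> [-3.98, -2.48, -0.98, 0.52, 2.02]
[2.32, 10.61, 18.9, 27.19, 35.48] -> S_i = 2.32 + 8.29*i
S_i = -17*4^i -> [-17, -68, -272, -1088, -4352]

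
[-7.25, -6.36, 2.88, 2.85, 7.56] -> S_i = Random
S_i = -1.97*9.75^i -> [-1.97, -19.21, -187.27, -1825.91, -17802.65]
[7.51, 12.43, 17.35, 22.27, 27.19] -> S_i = 7.51 + 4.92*i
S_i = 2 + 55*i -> [2, 57, 112, 167, 222]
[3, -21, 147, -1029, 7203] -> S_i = 3*-7^i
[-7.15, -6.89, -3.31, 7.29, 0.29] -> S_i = Random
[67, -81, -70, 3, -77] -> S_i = Random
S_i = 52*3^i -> [52, 156, 468, 1404, 4212]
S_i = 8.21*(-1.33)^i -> [8.21, -10.92, 14.52, -19.32, 25.69]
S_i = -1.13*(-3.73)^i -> [-1.13, 4.21, -15.72, 58.64, -218.73]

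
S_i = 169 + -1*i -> [169, 168, 167, 166, 165]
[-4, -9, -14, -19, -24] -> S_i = -4 + -5*i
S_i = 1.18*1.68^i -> [1.18, 1.98, 3.33, 5.6, 9.4]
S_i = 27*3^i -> [27, 81, 243, 729, 2187]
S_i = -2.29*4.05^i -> [-2.29, -9.27, -37.56, -152.12, -616.11]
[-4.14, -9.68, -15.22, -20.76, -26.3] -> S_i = -4.14 + -5.54*i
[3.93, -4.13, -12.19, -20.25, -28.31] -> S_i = 3.93 + -8.06*i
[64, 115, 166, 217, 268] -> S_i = 64 + 51*i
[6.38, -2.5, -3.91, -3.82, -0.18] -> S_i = Random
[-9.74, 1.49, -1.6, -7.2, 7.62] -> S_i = Random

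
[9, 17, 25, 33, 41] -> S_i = 9 + 8*i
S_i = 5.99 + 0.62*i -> [5.99, 6.61, 7.23, 7.85, 8.47]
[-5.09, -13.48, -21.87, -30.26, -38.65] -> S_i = -5.09 + -8.39*i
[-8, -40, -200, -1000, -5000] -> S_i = -8*5^i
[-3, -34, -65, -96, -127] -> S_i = -3 + -31*i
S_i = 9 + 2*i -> [9, 11, 13, 15, 17]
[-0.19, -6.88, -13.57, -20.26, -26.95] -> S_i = -0.19 + -6.69*i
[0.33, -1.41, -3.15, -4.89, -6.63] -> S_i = 0.33 + -1.74*i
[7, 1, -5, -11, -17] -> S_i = 7 + -6*i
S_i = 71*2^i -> [71, 142, 284, 568, 1136]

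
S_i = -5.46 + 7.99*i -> [-5.46, 2.53, 10.52, 18.51, 26.5]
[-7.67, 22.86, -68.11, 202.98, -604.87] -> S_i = -7.67*(-2.98)^i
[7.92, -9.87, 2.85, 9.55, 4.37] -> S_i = Random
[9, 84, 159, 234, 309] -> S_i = 9 + 75*i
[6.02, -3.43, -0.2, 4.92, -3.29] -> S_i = Random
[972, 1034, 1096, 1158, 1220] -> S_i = 972 + 62*i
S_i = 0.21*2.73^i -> [0.21, 0.57, 1.57, 4.27, 11.66]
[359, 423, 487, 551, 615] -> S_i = 359 + 64*i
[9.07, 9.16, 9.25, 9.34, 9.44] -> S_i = 9.07*1.01^i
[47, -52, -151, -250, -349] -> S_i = 47 + -99*i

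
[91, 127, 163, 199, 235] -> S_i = 91 + 36*i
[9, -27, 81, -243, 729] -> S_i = 9*-3^i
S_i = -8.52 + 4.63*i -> [-8.52, -3.89, 0.74, 5.37, 10.0]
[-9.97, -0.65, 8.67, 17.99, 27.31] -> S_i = -9.97 + 9.32*i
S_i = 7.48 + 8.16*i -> [7.48, 15.64, 23.8, 31.96, 40.12]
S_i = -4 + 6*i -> [-4, 2, 8, 14, 20]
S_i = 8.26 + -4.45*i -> [8.26, 3.81, -0.64, -5.09, -9.54]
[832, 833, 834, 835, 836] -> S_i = 832 + 1*i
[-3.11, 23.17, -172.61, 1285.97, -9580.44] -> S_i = -3.11*(-7.45)^i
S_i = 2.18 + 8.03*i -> [2.18, 10.21, 18.24, 26.27, 34.3]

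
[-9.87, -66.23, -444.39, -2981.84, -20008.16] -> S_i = -9.87*6.71^i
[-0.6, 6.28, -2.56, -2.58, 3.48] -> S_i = Random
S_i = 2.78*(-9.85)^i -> [2.78, -27.38, 269.72, -2656.77, 26169.16]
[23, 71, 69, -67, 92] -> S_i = Random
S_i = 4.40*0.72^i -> [4.4, 3.17, 2.28, 1.64, 1.18]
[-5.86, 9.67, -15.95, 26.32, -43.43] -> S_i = -5.86*(-1.65)^i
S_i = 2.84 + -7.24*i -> [2.84, -4.4, -11.64, -18.88, -26.12]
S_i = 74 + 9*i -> [74, 83, 92, 101, 110]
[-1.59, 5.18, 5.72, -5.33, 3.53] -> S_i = Random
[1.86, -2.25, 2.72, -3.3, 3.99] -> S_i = 1.86*(-1.21)^i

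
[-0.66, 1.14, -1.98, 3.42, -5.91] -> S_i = -0.66*(-1.73)^i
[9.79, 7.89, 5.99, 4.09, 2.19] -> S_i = 9.79 + -1.90*i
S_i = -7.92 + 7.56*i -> [-7.92, -0.36, 7.2, 14.76, 22.32]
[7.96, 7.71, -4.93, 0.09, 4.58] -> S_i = Random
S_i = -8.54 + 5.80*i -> [-8.54, -2.74, 3.06, 8.86, 14.66]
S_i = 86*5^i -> [86, 430, 2150, 10750, 53750]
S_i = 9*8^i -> [9, 72, 576, 4608, 36864]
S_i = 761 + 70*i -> [761, 831, 901, 971, 1041]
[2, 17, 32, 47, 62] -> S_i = 2 + 15*i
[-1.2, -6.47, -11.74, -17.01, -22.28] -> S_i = -1.20 + -5.27*i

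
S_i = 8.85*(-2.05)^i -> [8.85, -18.14, 37.19, -76.24, 156.3]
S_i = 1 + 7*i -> [1, 8, 15, 22, 29]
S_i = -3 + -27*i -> [-3, -30, -57, -84, -111]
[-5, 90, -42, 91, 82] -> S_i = Random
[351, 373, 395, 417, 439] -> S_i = 351 + 22*i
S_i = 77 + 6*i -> [77, 83, 89, 95, 101]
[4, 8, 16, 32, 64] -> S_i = 4*2^i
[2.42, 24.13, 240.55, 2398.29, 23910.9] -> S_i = 2.42*9.97^i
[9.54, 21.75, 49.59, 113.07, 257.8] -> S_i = 9.54*2.28^i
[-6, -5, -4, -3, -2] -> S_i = -6 + 1*i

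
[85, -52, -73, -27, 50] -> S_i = Random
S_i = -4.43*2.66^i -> [-4.43, -11.78, -31.34, -83.38, -221.78]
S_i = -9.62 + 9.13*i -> [-9.62, -0.49, 8.64, 17.77, 26.9]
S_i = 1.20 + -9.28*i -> [1.2, -8.08, -17.36, -26.64, -35.92]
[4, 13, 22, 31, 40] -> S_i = 4 + 9*i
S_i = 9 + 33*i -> [9, 42, 75, 108, 141]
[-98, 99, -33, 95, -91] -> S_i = Random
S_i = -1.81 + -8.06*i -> [-1.81, -9.87, -17.93, -25.99, -34.05]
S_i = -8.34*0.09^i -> [-8.34, -0.75, -0.07, -0.01, -0.0]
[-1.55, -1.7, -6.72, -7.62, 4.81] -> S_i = Random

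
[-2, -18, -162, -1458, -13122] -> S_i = -2*9^i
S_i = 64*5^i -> [64, 320, 1600, 8000, 40000]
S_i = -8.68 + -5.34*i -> [-8.68, -14.02, -19.36, -24.7, -30.04]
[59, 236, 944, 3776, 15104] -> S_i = 59*4^i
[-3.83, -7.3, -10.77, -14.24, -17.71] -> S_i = -3.83 + -3.47*i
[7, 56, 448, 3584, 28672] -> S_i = 7*8^i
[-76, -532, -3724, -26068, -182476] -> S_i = -76*7^i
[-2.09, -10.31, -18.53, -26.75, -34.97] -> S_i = -2.09 + -8.22*i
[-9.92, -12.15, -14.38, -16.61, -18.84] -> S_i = -9.92 + -2.23*i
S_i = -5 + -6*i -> [-5, -11, -17, -23, -29]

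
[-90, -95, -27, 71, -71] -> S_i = Random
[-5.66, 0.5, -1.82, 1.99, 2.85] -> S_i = Random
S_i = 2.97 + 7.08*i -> [2.97, 10.05, 17.13, 24.21, 31.29]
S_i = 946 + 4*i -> [946, 950, 954, 958, 962]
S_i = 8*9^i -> [8, 72, 648, 5832, 52488]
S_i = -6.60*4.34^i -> [-6.6, -28.64, -124.31, -539.53, -2341.55]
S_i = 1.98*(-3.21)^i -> [1.98, -6.36, 20.4, -65.49, 210.23]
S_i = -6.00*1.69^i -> [-6.0, -10.14, -17.14, -28.96, -48.94]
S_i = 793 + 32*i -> [793, 825, 857, 889, 921]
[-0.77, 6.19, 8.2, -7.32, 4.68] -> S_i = Random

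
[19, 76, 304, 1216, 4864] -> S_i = 19*4^i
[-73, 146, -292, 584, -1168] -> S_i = -73*-2^i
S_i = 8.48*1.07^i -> [8.48, 9.07, 9.71, 10.39, 11.12]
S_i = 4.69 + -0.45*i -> [4.69, 4.24, 3.79, 3.34, 2.89]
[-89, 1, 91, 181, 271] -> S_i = -89 + 90*i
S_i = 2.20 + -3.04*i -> [2.2, -0.84, -3.88, -6.92, -9.96]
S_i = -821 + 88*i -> [-821, -733, -645, -557, -469]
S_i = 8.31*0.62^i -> [8.31, 5.15, 3.19, 1.98, 1.23]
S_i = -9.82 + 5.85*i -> [-9.82, -3.97, 1.88, 7.73, 13.58]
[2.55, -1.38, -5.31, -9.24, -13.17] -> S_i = 2.55 + -3.93*i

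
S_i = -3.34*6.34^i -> [-3.34, -21.18, -134.25, -851.17, -5396.39]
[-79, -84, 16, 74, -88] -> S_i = Random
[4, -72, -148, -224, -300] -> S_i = 4 + -76*i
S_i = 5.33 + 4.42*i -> [5.33, 9.75, 14.17, 18.59, 23.01]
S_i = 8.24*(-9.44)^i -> [8.24, -77.79, 734.3, -6931.75, 65435.77]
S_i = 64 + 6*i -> [64, 70, 76, 82, 88]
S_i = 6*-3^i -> [6, -18, 54, -162, 486]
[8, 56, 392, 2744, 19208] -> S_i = 8*7^i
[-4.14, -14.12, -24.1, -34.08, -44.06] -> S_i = -4.14 + -9.98*i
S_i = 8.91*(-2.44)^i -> [8.91, -21.74, 53.05, -129.43, 315.82]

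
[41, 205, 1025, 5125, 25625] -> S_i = 41*5^i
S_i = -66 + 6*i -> [-66, -60, -54, -48, -42]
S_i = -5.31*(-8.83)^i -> [-5.31, 46.89, -414.01, 3655.75, -32280.28]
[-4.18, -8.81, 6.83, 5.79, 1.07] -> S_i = Random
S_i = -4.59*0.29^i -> [-4.59, -1.33, -0.39, -0.11, -0.03]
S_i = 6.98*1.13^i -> [6.98, 7.89, 8.91, 10.07, 11.38]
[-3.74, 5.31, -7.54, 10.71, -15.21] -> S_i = -3.74*(-1.42)^i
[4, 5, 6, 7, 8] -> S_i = 4 + 1*i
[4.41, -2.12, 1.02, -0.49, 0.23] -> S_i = 4.41*(-0.48)^i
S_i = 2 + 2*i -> [2, 4, 6, 8, 10]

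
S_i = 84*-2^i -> [84, -168, 336, -672, 1344]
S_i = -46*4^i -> [-46, -184, -736, -2944, -11776]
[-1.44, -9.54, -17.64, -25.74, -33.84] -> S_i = -1.44 + -8.10*i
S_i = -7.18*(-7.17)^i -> [-7.18, 51.48, -369.12, 2646.56, -18975.84]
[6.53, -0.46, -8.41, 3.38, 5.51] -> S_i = Random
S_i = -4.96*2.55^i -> [-4.96, -12.65, -32.25, -82.24, -209.72]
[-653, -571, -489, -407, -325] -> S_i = -653 + 82*i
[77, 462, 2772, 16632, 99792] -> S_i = 77*6^i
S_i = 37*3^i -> [37, 111, 333, 999, 2997]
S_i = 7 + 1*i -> [7, 8, 9, 10, 11]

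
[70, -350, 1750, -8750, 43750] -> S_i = 70*-5^i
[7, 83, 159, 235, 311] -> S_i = 7 + 76*i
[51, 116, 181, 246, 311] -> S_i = 51 + 65*i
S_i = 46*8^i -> [46, 368, 2944, 23552, 188416]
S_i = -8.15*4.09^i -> [-8.15, -33.33, -136.33, -557.61, -2280.61]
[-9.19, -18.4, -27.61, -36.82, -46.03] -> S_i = -9.19 + -9.21*i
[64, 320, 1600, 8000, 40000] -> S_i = 64*5^i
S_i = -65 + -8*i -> [-65, -73, -81, -89, -97]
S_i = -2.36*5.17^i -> [-2.36, -12.2, -63.08, -326.12, -1686.06]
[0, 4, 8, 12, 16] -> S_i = 0 + 4*i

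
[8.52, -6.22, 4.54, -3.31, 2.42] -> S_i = 8.52*(-0.73)^i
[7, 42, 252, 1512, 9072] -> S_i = 7*6^i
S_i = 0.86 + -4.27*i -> [0.86, -3.41, -7.68, -11.95, -16.22]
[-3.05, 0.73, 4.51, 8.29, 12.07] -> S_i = -3.05 + 3.78*i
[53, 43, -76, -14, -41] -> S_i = Random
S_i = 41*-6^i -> [41, -246, 1476, -8856, 53136]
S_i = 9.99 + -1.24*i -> [9.99, 8.75, 7.51, 6.27, 5.03]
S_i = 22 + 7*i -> [22, 29, 36, 43, 50]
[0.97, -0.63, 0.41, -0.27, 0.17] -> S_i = 0.97*(-0.65)^i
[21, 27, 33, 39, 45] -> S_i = 21 + 6*i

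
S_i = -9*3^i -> [-9, -27, -81, -243, -729]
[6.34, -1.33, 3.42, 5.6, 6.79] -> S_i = Random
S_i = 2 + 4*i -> [2, 6, 10, 14, 18]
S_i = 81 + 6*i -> [81, 87, 93, 99, 105]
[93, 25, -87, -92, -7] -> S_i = Random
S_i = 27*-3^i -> [27, -81, 243, -729, 2187]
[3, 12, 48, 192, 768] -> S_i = 3*4^i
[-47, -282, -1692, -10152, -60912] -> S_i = -47*6^i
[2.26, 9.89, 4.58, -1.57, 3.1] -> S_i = Random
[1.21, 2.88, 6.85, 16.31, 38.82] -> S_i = 1.21*2.38^i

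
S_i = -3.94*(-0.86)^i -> [-3.94, 3.39, -2.91, 2.51, -2.16]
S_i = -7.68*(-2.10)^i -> [-7.68, 16.13, -33.87, 71.12, -149.36]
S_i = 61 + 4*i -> [61, 65, 69, 73, 77]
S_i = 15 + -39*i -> [15, -24, -63, -102, -141]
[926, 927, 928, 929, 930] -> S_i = 926 + 1*i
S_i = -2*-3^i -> [-2, 6, -18, 54, -162]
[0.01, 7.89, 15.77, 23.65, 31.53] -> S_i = 0.01 + 7.88*i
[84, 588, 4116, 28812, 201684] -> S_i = 84*7^i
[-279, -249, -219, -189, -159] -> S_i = -279 + 30*i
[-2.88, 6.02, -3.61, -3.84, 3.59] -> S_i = Random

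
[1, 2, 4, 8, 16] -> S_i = 1*2^i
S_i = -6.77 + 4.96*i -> [-6.77, -1.81, 3.15, 8.11, 13.07]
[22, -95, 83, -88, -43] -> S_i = Random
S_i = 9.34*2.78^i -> [9.34, 25.97, 72.18, 200.67, 557.86]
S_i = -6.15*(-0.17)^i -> [-6.15, 1.05, -0.18, 0.03, -0.01]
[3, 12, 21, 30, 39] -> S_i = 3 + 9*i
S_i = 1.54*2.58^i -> [1.54, 3.97, 10.25, 26.45, 68.23]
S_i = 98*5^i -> [98, 490, 2450, 12250, 61250]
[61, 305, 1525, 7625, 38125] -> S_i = 61*5^i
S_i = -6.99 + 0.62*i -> [-6.99, -6.37, -5.75, -5.13, -4.51]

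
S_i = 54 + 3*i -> [54, 57, 60, 63, 66]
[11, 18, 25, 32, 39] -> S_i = 11 + 7*i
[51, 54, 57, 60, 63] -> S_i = 51 + 3*i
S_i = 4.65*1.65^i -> [4.65, 7.67, 12.66, 20.89, 34.47]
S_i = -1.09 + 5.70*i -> [-1.09, 4.61, 10.31, 16.01, 21.71]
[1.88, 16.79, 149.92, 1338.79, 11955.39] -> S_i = 1.88*8.93^i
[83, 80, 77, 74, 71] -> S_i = 83 + -3*i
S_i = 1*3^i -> [1, 3, 9, 27, 81]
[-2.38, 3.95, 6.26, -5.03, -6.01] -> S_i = Random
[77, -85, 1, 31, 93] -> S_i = Random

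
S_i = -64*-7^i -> [-64, 448, -3136, 21952, -153664]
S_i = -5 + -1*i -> [-5, -6, -7, -8, -9]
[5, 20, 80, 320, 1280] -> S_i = 5*4^i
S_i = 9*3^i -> [9, 27, 81, 243, 729]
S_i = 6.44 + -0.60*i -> [6.44, 5.84, 5.24, 4.64, 4.04]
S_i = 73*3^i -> [73, 219, 657, 1971, 5913]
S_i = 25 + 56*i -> [25, 81, 137, 193, 249]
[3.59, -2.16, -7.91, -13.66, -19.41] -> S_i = 3.59 + -5.75*i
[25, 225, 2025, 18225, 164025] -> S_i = 25*9^i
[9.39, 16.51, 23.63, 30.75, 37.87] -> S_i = 9.39 + 7.12*i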